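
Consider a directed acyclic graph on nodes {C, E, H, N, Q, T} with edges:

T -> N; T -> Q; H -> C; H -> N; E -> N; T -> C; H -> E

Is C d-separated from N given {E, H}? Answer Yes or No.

We examine all 3 paths between C and N:
  1. C ← H → N — H:fork[blocks] ⇒ blocked
  2. C ← H → E → N — H:fork[blocks]; E:chain[blocks] ⇒ blocked
  3. C ← T → N — T:fork[open] ⇒ active
Because an active path exists, C and N are not d-separated.

No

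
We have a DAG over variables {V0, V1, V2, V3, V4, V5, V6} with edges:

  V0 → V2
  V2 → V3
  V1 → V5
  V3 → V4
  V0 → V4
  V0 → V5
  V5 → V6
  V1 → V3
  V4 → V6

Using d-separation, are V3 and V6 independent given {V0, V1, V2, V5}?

No — V3 and V6 are not d-separated given {V0, V1, V2, V5}.

We examine all 6 paths between V3 and V6:
  1. V3 ← V2 ← V0 → V5 → V6 — V2:chain[blocks]; V0:fork[blocks]; V5:chain[blocks] ⇒ blocked
  2. V3 ← V2 ← V0 → V4 → V6 — V2:chain[blocks]; V0:fork[blocks]; V4:chain[open] ⇒ blocked
  3. V3 ← V1 → V5 ← V0 → V4 → V6 — V1:fork[blocks]; V5:collider[open]; V0:fork[blocks]; V4:chain[open] ⇒ blocked
  4. V3 ← V1 → V5 → V6 — V1:fork[blocks]; V5:chain[blocks] ⇒ blocked
  5. V3 → V4 ← V0 → V5 → V6 — V4:collider[blocks]; V0:fork[blocks]; V5:chain[blocks] ⇒ blocked
  6. V3 → V4 → V6 — V4:chain[open] ⇒ active
Since the path V3 → V4 → V6 is active, V3 and V6 are not d-separated given {V0, V1, V2, V5}.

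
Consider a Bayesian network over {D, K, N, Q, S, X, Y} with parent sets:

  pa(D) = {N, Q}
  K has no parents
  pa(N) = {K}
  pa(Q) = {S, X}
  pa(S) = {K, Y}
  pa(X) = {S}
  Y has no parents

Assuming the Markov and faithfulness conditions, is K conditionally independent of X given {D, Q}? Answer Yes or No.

There are 4 undirected paths between K and X; checking each against the conditioning set {D, Q}:
Path 1: K → S → X
  S is a chain and S is not conditioned on — no node blocks this path, so it is active.
Path 2: K → S → Q ← X
  S is a chain and S is not conditioned on; Q is a collider and Q is conditioned on, which opens it — no node blocks this path, so it is active.
Path 3: K → N → D ← Q ← S → X
  Q is a chain here and Q is conditioned on, so the path is blocked at Q.
Path 4: K → N → D ← Q ← X
  Q is a chain here and Q is conditioned on, so the path is blocked at Q.
Because an active path exists, K and X are not d-separated.

No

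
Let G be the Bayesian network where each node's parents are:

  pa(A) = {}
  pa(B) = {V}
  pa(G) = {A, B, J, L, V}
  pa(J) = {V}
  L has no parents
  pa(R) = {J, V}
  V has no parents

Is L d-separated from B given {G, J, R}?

No

4 paths connect L and B; each must be blocked for d-separation to hold:
Path 1: L → G ← V → B
  G is a collider and G is conditioned on, which opens it; V is a fork and V is not conditioned on — no node blocks this path, so it is active.
Path 2: L → G ← J ← V → B
  J is a chain here and J is conditioned on, so the path is blocked at J.
Path 3: L → G ← J → R ← V → B
  J is a fork here and J is conditioned on, so the path is blocked at J.
Path 4: L → G ← B
  G is a collider and G is conditioned on, which opens it — no node blocks this path, so it is active.
Because an active path exists, L and B are not d-separated.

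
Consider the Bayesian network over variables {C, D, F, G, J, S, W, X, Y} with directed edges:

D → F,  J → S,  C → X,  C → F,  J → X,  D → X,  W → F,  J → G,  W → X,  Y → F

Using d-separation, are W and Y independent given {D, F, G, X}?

No — W and Y are not d-separated given {D, F, G, X}.

We examine all 3 paths between W and Y:
Path 1: W → X ← D → F ← Y
  D is a fork here and D is conditioned on, so the path is blocked at D.
Path 2: W → X ← C → F ← Y
  X is a collider and X is conditioned on, which opens it; C is a fork and C is not conditioned on; F is a collider and F is conditioned on, which opens it — no node blocks this path, so it is active.
Path 3: W → F ← Y
  F is a collider and F is conditioned on, which opens it — no node blocks this path, so it is active.
Because an active path exists, W and Y are not d-separated.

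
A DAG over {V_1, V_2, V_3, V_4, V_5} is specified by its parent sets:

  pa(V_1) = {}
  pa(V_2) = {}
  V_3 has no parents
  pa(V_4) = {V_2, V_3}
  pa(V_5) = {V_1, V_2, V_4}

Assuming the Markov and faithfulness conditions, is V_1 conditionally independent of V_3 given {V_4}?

Enumerating the 2 paths from V_1 to V_3 and testing each for blocking by {V_4}:
Path 1: V_1 → V_5 ← V_4 ← V_3
  V_5 is a collider here and neither V_5 nor any of its descendants is conditioned on, so the collider stays closed — the path is blocked at V_5.
Path 2: V_1 → V_5 ← V_2 → V_4 ← V_3
  V_5 is a collider here and neither V_5 nor any of its descendants is conditioned on, so the collider stays closed — the path is blocked at V_5.
Every path is blocked, so V_1 and V_3 are d-separated given {V_4}.

Yes — V_1 and V_3 are d-separated given {V_4}.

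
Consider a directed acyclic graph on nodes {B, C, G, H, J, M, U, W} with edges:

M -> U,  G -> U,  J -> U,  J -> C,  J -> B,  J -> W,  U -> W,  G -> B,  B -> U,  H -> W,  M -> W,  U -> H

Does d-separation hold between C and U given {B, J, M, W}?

There are 6 undirected paths between C and U; checking each against the conditioning set {B, J, M, W}:
Path 1: C ← J → B ← G → U
  J is a fork here and J is conditioned on, so the path is blocked at J.
Path 2: C ← J → B → U
  J is a fork here and J is conditioned on, so the path is blocked at J.
Path 3: C ← J → U
  J is a fork here and J is conditioned on, so the path is blocked at J.
Path 4: C ← J → W ← U
  J is a fork here and J is conditioned on, so the path is blocked at J.
Path 5: C ← J → W ← M → U
  J is a fork here and J is conditioned on, so the path is blocked at J.
Path 6: C ← J → W ← H ← U
  J is a fork here and J is conditioned on, so the path is blocked at J.
Since every path is blocked, d-separation holds.

Yes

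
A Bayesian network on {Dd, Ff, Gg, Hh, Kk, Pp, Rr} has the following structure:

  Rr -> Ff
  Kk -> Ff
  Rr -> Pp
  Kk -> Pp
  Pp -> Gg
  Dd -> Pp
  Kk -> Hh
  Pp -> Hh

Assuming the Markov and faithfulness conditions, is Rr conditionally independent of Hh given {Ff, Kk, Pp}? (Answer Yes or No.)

We examine all 4 paths between Rr and Hh:
Path 1: Rr → Ff ← Kk → Hh
  Kk is a fork here and Kk is conditioned on, so the path is blocked at Kk.
Path 2: Rr → Ff ← Kk → Pp → Hh
  Kk is a fork here and Kk is conditioned on, so the path is blocked at Kk.
Path 3: Rr → Pp → Hh
  Pp is a chain here and Pp is conditioned on, so the path is blocked at Pp.
Path 4: Rr → Pp ← Kk → Hh
  Kk is a fork here and Kk is conditioned on, so the path is blocked at Kk.
Every path is blocked, so Rr and Hh are d-separated given {Ff, Kk, Pp}.

Yes — Rr and Hh are d-separated given {Ff, Kk, Pp}.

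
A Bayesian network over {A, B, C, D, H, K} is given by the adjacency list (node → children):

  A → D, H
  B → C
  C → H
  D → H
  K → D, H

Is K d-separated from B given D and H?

We examine all 3 paths between K and B:
Path 1: K → H ← C ← B
  H is a collider and H is conditioned on, which opens it; C is a chain and C is not conditioned on — no node blocks this path, so it is active.
Path 2: K → D → H ← C ← B
  D is a chain here and D is conditioned on, so the path is blocked at D.
Path 3: K → D ← A → H ← C ← B
  D is a collider and D is conditioned on, which opens it; A is a fork and A is not conditioned on; H is a collider and H is conditioned on, which opens it; C is a chain and C is not conditioned on — no node blocks this path, so it is active.
Since the path K → H ← C ← B is active, K and B are not d-separated given {D, H}.

No — K and B are not d-separated given {D, H}.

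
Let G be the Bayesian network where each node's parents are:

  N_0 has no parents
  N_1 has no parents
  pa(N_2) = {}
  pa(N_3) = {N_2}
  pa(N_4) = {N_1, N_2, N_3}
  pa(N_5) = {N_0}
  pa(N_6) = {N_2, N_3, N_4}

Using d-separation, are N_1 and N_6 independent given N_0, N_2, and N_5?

No — N_1 and N_6 are not d-separated given {N_0, N_2, N_5}.

5 paths connect N_1 and N_6; each must be blocked for d-separation to hold:
Path 1: N_1 → N_4 ← N_2 → N_3 → N_6
  N_4 is a collider here and neither N_4 nor any of its descendants is conditioned on, so the collider stays closed — the path is blocked at N_4.
Path 2: N_1 → N_4 ← N_2 → N_6
  N_4 is a collider here and neither N_4 nor any of its descendants is conditioned on, so the collider stays closed — the path is blocked at N_4.
Path 3: N_1 → N_4 ← N_3 ← N_2 → N_6
  N_4 is a collider here and neither N_4 nor any of its descendants is conditioned on, so the collider stays closed — the path is blocked at N_4.
Path 4: N_1 → N_4 ← N_3 → N_6
  N_4 is a collider here and neither N_4 nor any of its descendants is conditioned on, so the collider stays closed — the path is blocked at N_4.
Path 5: N_1 → N_4 → N_6
  N_4 is a chain and N_4 is not conditioned on — no node blocks this path, so it is active.
Because an active path exists, N_1 and N_6 are not d-separated.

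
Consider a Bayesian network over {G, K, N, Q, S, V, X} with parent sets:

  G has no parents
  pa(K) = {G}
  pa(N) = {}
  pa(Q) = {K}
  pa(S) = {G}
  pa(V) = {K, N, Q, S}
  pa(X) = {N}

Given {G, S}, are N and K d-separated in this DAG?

Yes

3 paths connect N and K; each must be blocked for d-separation to hold:
  1. N → V ← K — V:collider[blocks] ⇒ blocked
  2. N → V ← S ← G → K — V:collider[blocks]; S:chain[blocks]; G:fork[blocks] ⇒ blocked
  3. N → V ← Q ← K — V:collider[blocks]; Q:chain[open] ⇒ blocked
Every path is blocked, so N and K are d-separated given {G, S}.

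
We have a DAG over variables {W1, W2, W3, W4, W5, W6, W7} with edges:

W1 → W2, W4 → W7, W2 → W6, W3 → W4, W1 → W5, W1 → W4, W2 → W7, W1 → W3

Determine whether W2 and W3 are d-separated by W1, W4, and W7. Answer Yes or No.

Enumerating the 4 paths from W2 to W3 and testing each for blocking by {W1, W4, W7}:
  1. W2 ← W1 → W4 ← W3 — W1:fork[blocks]; W4:collider[open] ⇒ blocked
  2. W2 ← W1 → W3 — W1:fork[blocks] ⇒ blocked
  3. W2 → W7 ← W4 ← W1 → W3 — W7:collider[open]; W4:chain[blocks]; W1:fork[blocks] ⇒ blocked
  4. W2 → W7 ← W4 ← W3 — W7:collider[open]; W4:chain[blocks] ⇒ blocked
All paths are blocked; W2 ⊥ W3 | {W1, W4, W7} holds.

Yes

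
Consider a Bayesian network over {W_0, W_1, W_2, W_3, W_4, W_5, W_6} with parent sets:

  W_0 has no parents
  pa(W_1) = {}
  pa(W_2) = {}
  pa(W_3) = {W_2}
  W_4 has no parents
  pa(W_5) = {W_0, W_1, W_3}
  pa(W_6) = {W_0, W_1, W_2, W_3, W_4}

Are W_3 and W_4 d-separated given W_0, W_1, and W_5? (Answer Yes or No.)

Yes

We examine all 4 paths between W_3 and W_4:
Path 1: W_3 ← W_2 → W_6 ← W_4
  W_6 is a collider here and neither W_6 nor any of its descendants is conditioned on, so the collider stays closed — the path is blocked at W_6.
Path 2: W_3 → W_6 ← W_4
  W_6 is a collider here and neither W_6 nor any of its descendants is conditioned on, so the collider stays closed — the path is blocked at W_6.
Path 3: W_3 → W_5 ← W_0 → W_6 ← W_4
  W_0 is a fork here and W_0 is conditioned on, so the path is blocked at W_0.
Path 4: W_3 → W_5 ← W_1 → W_6 ← W_4
  W_1 is a fork here and W_1 is conditioned on, so the path is blocked at W_1.
Every path is blocked, so W_3 and W_4 are d-separated given {W_0, W_1, W_5}.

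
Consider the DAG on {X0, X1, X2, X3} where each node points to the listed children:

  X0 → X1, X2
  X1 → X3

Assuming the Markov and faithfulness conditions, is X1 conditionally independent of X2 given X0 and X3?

Yes

There is one path between X1 and X2:
Path 1: X1 ← X0 → X2
  X0 is a fork here and X0 is conditioned on, so the path is blocked at X0.
All paths are blocked; X1 ⊥ X2 | {X0, X3} holds.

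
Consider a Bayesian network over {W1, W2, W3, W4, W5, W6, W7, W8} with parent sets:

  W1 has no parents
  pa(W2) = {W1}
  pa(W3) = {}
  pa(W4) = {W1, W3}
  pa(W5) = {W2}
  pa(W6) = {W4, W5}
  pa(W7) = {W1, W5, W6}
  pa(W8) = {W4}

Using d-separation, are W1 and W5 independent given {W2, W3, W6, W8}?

No

5 paths connect W1 and W5; each must be blocked for d-separation to hold:
Path 1: W1 → W7 ← W5
  W7 is a collider here and neither W7 nor any of its descendants is conditioned on, so the collider stays closed — the path is blocked at W7.
Path 2: W1 → W7 ← W6 ← W5
  W7 is a collider here and neither W7 nor any of its descendants is conditioned on, so the collider stays closed — the path is blocked at W7.
Path 3: W1 → W2 → W5
  W2 is a chain here and W2 is conditioned on, so the path is blocked at W2.
Path 4: W1 → W4 → W6 → W7 ← W5
  W6 is a chain here and W6 is conditioned on, so the path is blocked at W6.
Path 5: W1 → W4 → W6 ← W5
  W4 is a chain and W4 is not conditioned on; W6 is a collider and W6 is conditioned on, which opens it — no node blocks this path, so it is active.
Since the path W1 → W4 → W6 ← W5 is active, W1 and W5 are not d-separated given {W2, W3, W6, W8}.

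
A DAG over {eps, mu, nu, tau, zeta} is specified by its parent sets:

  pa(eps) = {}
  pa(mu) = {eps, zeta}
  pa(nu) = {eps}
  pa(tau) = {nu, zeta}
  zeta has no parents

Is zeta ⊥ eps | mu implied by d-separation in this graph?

No

Enumerating the 2 paths from zeta to eps and testing each for blocking by {mu}:
  1. zeta → mu ← eps — mu:collider[open] ⇒ active
  2. zeta → tau ← nu ← eps — tau:collider[blocks]; nu:chain[open] ⇒ blocked
At least one path is unblocked, so d-separation fails.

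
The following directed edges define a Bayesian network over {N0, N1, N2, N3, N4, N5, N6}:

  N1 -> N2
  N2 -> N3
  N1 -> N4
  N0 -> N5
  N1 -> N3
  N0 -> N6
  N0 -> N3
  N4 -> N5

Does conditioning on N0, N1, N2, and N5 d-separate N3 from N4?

Yes — N3 and N4 are d-separated given {N0, N1, N2, N5}.

There are 3 undirected paths between N3 and N4; checking each against the conditioning set {N0, N1, N2, N5}:
Path 1: N3 ← N0 → N5 ← N4
  N0 is a fork here and N0 is conditioned on, so the path is blocked at N0.
Path 2: N3 ← N1 → N4
  N1 is a fork here and N1 is conditioned on, so the path is blocked at N1.
Path 3: N3 ← N2 ← N1 → N4
  N2 is a chain here and N2 is conditioned on, so the path is blocked at N2.
Every path is blocked, so N3 and N4 are d-separated given {N0, N1, N2, N5}.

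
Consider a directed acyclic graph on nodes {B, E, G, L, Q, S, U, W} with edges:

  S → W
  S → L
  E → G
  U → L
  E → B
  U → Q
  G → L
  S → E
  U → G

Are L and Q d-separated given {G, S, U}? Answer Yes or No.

Enumerating the 3 paths from L to Q and testing each for blocking by {G, S, U}:
Path 1: L ← G ← U → Q
  G is a chain here and G is conditioned on, so the path is blocked at G.
Path 2: L ← S → E → G ← U → Q
  S is a fork here and S is conditioned on, so the path is blocked at S.
Path 3: L ← U → Q
  U is a fork here and U is conditioned on, so the path is blocked at U.
Since every path is blocked, d-separation holds.

Yes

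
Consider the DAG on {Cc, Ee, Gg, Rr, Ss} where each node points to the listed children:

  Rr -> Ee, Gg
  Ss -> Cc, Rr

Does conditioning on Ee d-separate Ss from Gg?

No

Only one path connects Ss and Gg:
  1. Ss → Rr → Gg — Rr:chain[open] ⇒ active
Because an active path exists, Ss and Gg are not d-separated.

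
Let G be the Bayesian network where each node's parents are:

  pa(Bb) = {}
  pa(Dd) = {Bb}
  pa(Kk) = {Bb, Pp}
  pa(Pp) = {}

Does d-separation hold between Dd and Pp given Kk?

No

Only one path connects Dd and Pp:
  1. Dd ← Bb → Kk ← Pp — Bb:fork[open]; Kk:collider[open] ⇒ active
At least one path is unblocked, so d-separation fails.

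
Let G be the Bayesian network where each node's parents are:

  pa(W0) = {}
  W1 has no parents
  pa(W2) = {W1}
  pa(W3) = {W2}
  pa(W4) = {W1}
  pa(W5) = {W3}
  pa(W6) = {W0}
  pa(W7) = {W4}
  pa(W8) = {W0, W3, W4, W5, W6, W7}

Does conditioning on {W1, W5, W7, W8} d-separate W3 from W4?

5 paths connect W3 and W4; each must be blocked for d-separation to hold:
Path 1: W3 → W5 → W8 ← W7 ← W4
  W5 is a chain here and W5 is conditioned on, so the path is blocked at W5.
Path 2: W3 → W5 → W8 ← W4
  W5 is a chain here and W5 is conditioned on, so the path is blocked at W5.
Path 3: W3 ← W2 ← W1 → W4
  W1 is a fork here and W1 is conditioned on, so the path is blocked at W1.
Path 4: W3 → W8 ← W7 ← W4
  W7 is a chain here and W7 is conditioned on, so the path is blocked at W7.
Path 5: W3 → W8 ← W4
  W8 is a collider and W8 is conditioned on, which opens it — no node blocks this path, so it is active.
Since the path W3 → W8 ← W4 is active, W3 and W4 are not d-separated given {W1, W5, W7, W8}.

No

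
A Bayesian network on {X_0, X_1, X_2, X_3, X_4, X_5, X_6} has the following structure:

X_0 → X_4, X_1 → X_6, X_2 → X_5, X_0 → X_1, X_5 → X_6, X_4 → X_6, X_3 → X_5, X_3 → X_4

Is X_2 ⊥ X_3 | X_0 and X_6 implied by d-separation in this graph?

No

3 paths connect X_2 and X_3; each must be blocked for d-separation to hold:
Path 1: X_2 → X_5 → X_6 ← X_1 ← X_0 → X_4 ← X_3
  X_0 is a fork here and X_0 is conditioned on, so the path is blocked at X_0.
Path 2: X_2 → X_5 → X_6 ← X_4 ← X_3
  X_5 is a chain and X_5 is not conditioned on; X_6 is a collider and X_6 is conditioned on, which opens it; X_4 is a chain and X_4 is not conditioned on — no node blocks this path, so it is active.
Path 3: X_2 → X_5 ← X_3
  X_5 is a collider and its descendant X_6 is conditioned on, which opens it — no node blocks this path, so it is active.
At least one path is unblocked, so d-separation fails.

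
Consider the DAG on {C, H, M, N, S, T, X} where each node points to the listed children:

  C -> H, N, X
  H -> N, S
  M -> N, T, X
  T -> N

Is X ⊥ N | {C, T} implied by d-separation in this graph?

There are 4 undirected paths between X and N; checking each against the conditioning set {C, T}:
Path 1: X ← C → N
  C is a fork here and C is conditioned on, so the path is blocked at C.
Path 2: X ← C → H → N
  C is a fork here and C is conditioned on, so the path is blocked at C.
Path 3: X ← M → T → N
  T is a chain here and T is conditioned on, so the path is blocked at T.
Path 4: X ← M → N
  M is a fork and M is not conditioned on — no node blocks this path, so it is active.
At least one path is unblocked, so d-separation fails.

No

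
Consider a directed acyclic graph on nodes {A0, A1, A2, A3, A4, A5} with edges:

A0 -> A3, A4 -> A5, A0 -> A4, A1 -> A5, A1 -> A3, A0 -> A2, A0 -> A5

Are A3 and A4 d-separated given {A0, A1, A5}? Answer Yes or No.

Yes

We examine all 4 paths between A3 and A4:
Path 1: A3 ← A0 → A5 ← A4
  A0 is a fork here and A0 is conditioned on, so the path is blocked at A0.
Path 2: A3 ← A0 → A4
  A0 is a fork here and A0 is conditioned on, so the path is blocked at A0.
Path 3: A3 ← A1 → A5 ← A4
  A1 is a fork here and A1 is conditioned on, so the path is blocked at A1.
Path 4: A3 ← A1 → A5 ← A0 → A4
  A1 is a fork here and A1 is conditioned on, so the path is blocked at A1.
Every path is blocked, so A3 and A4 are d-separated given {A0, A1, A5}.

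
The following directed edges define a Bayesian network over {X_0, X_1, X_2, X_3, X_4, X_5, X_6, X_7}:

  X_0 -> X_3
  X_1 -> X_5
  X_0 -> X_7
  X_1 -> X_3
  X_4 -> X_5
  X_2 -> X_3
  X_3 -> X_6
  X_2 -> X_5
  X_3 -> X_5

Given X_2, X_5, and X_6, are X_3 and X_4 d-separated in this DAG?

No — X_3 and X_4 are not d-separated given {X_2, X_5, X_6}.

Enumerating the 3 paths from X_3 to X_4 and testing each for blocking by {X_2, X_5, X_6}:
Path 1: X_3 ← X_2 → X_5 ← X_4
  X_2 is a fork here and X_2 is conditioned on, so the path is blocked at X_2.
Path 2: X_3 ← X_1 → X_5 ← X_4
  X_1 is a fork and X_1 is not conditioned on; X_5 is a collider and X_5 is conditioned on, which opens it — no node blocks this path, so it is active.
Path 3: X_3 → X_5 ← X_4
  X_5 is a collider and X_5 is conditioned on, which opens it — no node blocks this path, so it is active.
Since the path X_3 ← X_1 → X_5 ← X_4 is active, X_3 and X_4 are not d-separated given {X_2, X_5, X_6}.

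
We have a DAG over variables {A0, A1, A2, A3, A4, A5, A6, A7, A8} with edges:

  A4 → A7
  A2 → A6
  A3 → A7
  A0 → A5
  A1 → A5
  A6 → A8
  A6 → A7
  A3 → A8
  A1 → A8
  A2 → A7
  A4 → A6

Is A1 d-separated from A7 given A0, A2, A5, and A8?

We examine all 4 paths between A1 and A7:
Path 1: A1 → A8 ← A3 → A7
  A8 is a collider and A8 is conditioned on, which opens it; A3 is a fork and A3 is not conditioned on — no node blocks this path, so it is active.
Path 2: A1 → A8 ← A6 ← A4 → A7
  A8 is a collider and A8 is conditioned on, which opens it; A6 is a chain and A6 is not conditioned on; A4 is a fork and A4 is not conditioned on — no node blocks this path, so it is active.
Path 3: A1 → A8 ← A6 → A7
  A8 is a collider and A8 is conditioned on, which opens it; A6 is a fork and A6 is not conditioned on — no node blocks this path, so it is active.
Path 4: A1 → A8 ← A6 ← A2 → A7
  A2 is a fork here and A2 is conditioned on, so the path is blocked at A2.
At least one path is unblocked, so d-separation fails.

No — A1 and A7 are not d-separated given {A0, A2, A5, A8}.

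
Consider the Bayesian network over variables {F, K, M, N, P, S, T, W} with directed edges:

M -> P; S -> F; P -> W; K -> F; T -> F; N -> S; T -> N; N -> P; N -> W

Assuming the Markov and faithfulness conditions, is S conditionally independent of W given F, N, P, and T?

Yes

There are 4 undirected paths between S and W; checking each against the conditioning set {F, N, P, T}:
  1. S → F ← T → N → W — F:collider[open]; T:fork[blocks]; N:chain[blocks] ⇒ blocked
  2. S → F ← T → N → P → W — F:collider[open]; T:fork[blocks]; N:chain[blocks]; P:chain[blocks] ⇒ blocked
  3. S ← N → W — N:fork[blocks] ⇒ blocked
  4. S ← N → P → W — N:fork[blocks]; P:chain[blocks] ⇒ blocked
Every path is blocked, so S and W are d-separated given {F, N, P, T}.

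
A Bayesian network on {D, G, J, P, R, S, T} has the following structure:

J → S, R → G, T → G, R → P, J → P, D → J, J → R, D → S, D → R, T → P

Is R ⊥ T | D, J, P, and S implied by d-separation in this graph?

We examine all 5 paths between R and T:
Path 1: R → G ← T
  G is a collider here and neither G nor any of its descendants is conditioned on, so the collider stays closed — the path is blocked at G.
Path 2: R ← J → P ← T
  J is a fork here and J is conditioned on, so the path is blocked at J.
Path 3: R → P ← T
  P is a collider and P is conditioned on, which opens it — no node blocks this path, so it is active.
Path 4: R ← D → S ← J → P ← T
  D is a fork here and D is conditioned on, so the path is blocked at D.
Path 5: R ← D → J → P ← T
  D is a fork here and D is conditioned on, so the path is blocked at D.
Because an active path exists, R and T are not d-separated.

No — R and T are not d-separated given {D, J, P, S}.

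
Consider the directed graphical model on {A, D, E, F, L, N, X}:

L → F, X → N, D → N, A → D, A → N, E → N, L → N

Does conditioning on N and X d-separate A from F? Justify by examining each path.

Enumerating the 2 paths from A to F and testing each for blocking by {N, X}:
Path 1: A → N ← L → F
  N is a collider and N is conditioned on, which opens it; L is a fork and L is not conditioned on — no node blocks this path, so it is active.
Path 2: A → D → N ← L → F
  D is a chain and D is not conditioned on; N is a collider and N is conditioned on, which opens it; L is a fork and L is not conditioned on — no node blocks this path, so it is active.
At least one path is unblocked, so d-separation fails.

No — A and F are not d-separated given {N, X}.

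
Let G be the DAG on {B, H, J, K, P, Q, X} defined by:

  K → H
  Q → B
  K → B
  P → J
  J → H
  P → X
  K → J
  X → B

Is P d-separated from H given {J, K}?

We examine all 4 paths between P and H:
Path 1: P → X → B ← K → H
  B is a collider here and neither B nor any of its descendants is conditioned on, so the collider stays closed — the path is blocked at B.
Path 2: P → X → B ← K → J → H
  B is a collider here and neither B nor any of its descendants is conditioned on, so the collider stays closed — the path is blocked at B.
Path 3: P → J → H
  J is a chain here and J is conditioned on, so the path is blocked at J.
Path 4: P → J ← K → H
  K is a fork here and K is conditioned on, so the path is blocked at K.
All paths are blocked; P ⊥ H | {J, K} holds.

Yes — P and H are d-separated given {J, K}.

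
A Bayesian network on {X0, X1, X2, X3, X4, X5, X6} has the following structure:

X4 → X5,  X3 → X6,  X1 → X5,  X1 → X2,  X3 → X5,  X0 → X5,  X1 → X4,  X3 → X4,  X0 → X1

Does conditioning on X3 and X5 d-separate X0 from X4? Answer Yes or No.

No

Enumerating the 6 paths from X0 to X4 and testing each for blocking by {X3, X5}:
Path 1: X0 → X5 ← X4
  X5 is a collider and X5 is conditioned on, which opens it — no node blocks this path, so it is active.
Path 2: X0 → X5 ← X1 → X4
  X5 is a collider and X5 is conditioned on, which opens it; X1 is a fork and X1 is not conditioned on — no node blocks this path, so it is active.
Path 3: X0 → X5 ← X3 → X4
  X3 is a fork here and X3 is conditioned on, so the path is blocked at X3.
Path 4: X0 → X1 → X5 ← X4
  X1 is a chain and X1 is not conditioned on; X5 is a collider and X5 is conditioned on, which opens it — no node blocks this path, so it is active.
Path 5: X0 → X1 → X5 ← X3 → X4
  X3 is a fork here and X3 is conditioned on, so the path is blocked at X3.
Path 6: X0 → X1 → X4
  X1 is a chain and X1 is not conditioned on — no node blocks this path, so it is active.
At least one path is unblocked, so d-separation fails.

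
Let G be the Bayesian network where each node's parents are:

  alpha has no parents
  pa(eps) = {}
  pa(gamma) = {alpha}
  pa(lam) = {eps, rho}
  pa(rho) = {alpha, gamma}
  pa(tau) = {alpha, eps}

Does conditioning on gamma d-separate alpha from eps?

Yes

There are 3 undirected paths between alpha and eps; checking each against the conditioning set {gamma}:
Path 1: alpha → tau ← eps
  tau is a collider here and neither tau nor any of its descendants is conditioned on, so the collider stays closed — the path is blocked at tau.
Path 2: alpha → rho → lam ← eps
  lam is a collider here and neither lam nor any of its descendants is conditioned on, so the collider stays closed — the path is blocked at lam.
Path 3: alpha → gamma → rho → lam ← eps
  gamma is a chain here and gamma is conditioned on, so the path is blocked at gamma.
Since every path is blocked, d-separation holds.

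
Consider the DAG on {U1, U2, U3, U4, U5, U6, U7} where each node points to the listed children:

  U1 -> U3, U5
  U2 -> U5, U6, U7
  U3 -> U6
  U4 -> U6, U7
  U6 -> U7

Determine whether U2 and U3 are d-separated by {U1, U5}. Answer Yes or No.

There are 4 undirected paths between U2 and U3; checking each against the conditioning set {U1, U5}:
Path 1: U2 → U5 ← U1 → U3
  U1 is a fork here and U1 is conditioned on, so the path is blocked at U1.
Path 2: U2 → U6 ← U3
  U6 is a collider here and neither U6 nor any of its descendants is conditioned on, so the collider stays closed — the path is blocked at U6.
Path 3: U2 → U7 ← U4 → U6 ← U3
  U7 is a collider here and neither U7 nor any of its descendants is conditioned on, so the collider stays closed — the path is blocked at U7.
Path 4: U2 → U7 ← U6 ← U3
  U7 is a collider here and neither U7 nor any of its descendants is conditioned on, so the collider stays closed — the path is blocked at U7.
All paths are blocked; U2 ⊥ U3 | {U1, U5} holds.

Yes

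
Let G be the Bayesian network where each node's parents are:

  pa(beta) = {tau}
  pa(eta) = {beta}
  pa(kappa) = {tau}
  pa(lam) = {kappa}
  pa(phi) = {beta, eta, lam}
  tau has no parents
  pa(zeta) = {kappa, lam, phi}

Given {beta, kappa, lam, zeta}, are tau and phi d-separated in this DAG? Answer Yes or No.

Yes

We examine all 6 paths between tau and phi:
Path 1: tau → kappa → lam → phi
  kappa is a chain here and kappa is conditioned on, so the path is blocked at kappa.
Path 2: tau → kappa → lam → zeta ← phi
  kappa is a chain here and kappa is conditioned on, so the path is blocked at kappa.
Path 3: tau → kappa → zeta ← phi
  kappa is a chain here and kappa is conditioned on, so the path is blocked at kappa.
Path 4: tau → kappa → zeta ← lam → phi
  kappa is a chain here and kappa is conditioned on, so the path is blocked at kappa.
Path 5: tau → beta → phi
  beta is a chain here and beta is conditioned on, so the path is blocked at beta.
Path 6: tau → beta → eta → phi
  beta is a chain here and beta is conditioned on, so the path is blocked at beta.
Since every path is blocked, d-separation holds.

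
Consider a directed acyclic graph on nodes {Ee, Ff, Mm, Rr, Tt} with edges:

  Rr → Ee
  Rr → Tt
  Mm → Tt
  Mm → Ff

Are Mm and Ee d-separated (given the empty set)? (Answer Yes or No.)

The only undirected path from Mm to Ee is:
  1. Mm → Tt ← Rr → Ee — Tt:collider[blocks]; Rr:fork[open] ⇒ blocked
Every path is blocked, so Mm and Ee are d-separated given ∅.

Yes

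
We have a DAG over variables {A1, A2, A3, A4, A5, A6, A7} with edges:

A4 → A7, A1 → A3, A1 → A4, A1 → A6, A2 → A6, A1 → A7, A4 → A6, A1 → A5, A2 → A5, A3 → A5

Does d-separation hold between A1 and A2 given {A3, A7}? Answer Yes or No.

Enumerating the 5 paths from A1 to A2 and testing each for blocking by {A3, A7}:
Path 1: A1 → A4 → A6 ← A2
  A6 is a collider here and neither A6 nor any of its descendants is conditioned on, so the collider stays closed — the path is blocked at A6.
Path 2: A1 → A6 ← A2
  A6 is a collider here and neither A6 nor any of its descendants is conditioned on, so the collider stays closed — the path is blocked at A6.
Path 3: A1 → A5 ← A2
  A5 is a collider here and neither A5 nor any of its descendants is conditioned on, so the collider stays closed — the path is blocked at A5.
Path 4: A1 → A3 → A5 ← A2
  A3 is a chain here and A3 is conditioned on, so the path is blocked at A3.
Path 5: A1 → A7 ← A4 → A6 ← A2
  A6 is a collider here and neither A6 nor any of its descendants is conditioned on, so the collider stays closed — the path is blocked at A6.
All paths are blocked; A1 ⊥ A2 | {A3, A7} holds.

Yes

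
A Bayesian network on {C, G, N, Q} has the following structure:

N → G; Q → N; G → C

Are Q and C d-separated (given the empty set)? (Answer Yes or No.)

No — Q and C are not d-separated given ∅.

The only undirected path from Q to C is:
  1. Q → N → G → C — N:chain[open]; G:chain[open] ⇒ active
At least one path is unblocked, so d-separation fails.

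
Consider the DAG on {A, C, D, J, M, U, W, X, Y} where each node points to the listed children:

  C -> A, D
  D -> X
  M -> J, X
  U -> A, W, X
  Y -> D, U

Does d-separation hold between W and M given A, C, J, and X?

Enumerating the 3 paths from W to M and testing each for blocking by {A, C, J, X}:
  1. W ← U → A ← C → D → X ← M — U:fork[open]; A:collider[open]; C:fork[blocks]; D:chain[open]; X:collider[open] ⇒ blocked
  2. W ← U → X ← M — U:fork[open]; X:collider[open] ⇒ active
  3. W ← U ← Y → D → X ← M — U:chain[open]; Y:fork[open]; D:chain[open]; X:collider[open] ⇒ active
Because an active path exists, W and M are not d-separated.

No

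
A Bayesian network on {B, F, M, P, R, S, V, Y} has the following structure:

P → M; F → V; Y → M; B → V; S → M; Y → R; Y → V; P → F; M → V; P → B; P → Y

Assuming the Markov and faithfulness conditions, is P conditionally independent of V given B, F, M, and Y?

Yes

There are 6 undirected paths between P and V; checking each against the conditioning set {B, F, M, Y}:
  1. P → Y → V — Y:chain[blocks] ⇒ blocked
  2. P → Y → M → V — Y:chain[blocks]; M:chain[blocks] ⇒ blocked
  3. P → B → V — B:chain[blocks] ⇒ blocked
  4. P → F → V — F:chain[blocks] ⇒ blocked
  5. P → M → V — M:chain[blocks] ⇒ blocked
  6. P → M ← Y → V — M:collider[open]; Y:fork[blocks] ⇒ blocked
All paths are blocked; P ⊥ V | {B, F, M, Y} holds.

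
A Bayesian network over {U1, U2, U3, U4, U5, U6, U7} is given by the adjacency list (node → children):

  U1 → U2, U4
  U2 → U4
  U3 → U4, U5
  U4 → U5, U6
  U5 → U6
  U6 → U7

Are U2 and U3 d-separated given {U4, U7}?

No

We examine all 6 paths between U2 and U3:
Path 1: U2 → U4 → U5 ← U3
  U4 is a chain here and U4 is conditioned on, so the path is blocked at U4.
Path 2: U2 → U4 ← U3
  U4 is a collider and U4 is conditioned on, which opens it — no node blocks this path, so it is active.
Path 3: U2 → U4 → U6 ← U5 ← U3
  U4 is a chain here and U4 is conditioned on, so the path is blocked at U4.
Path 4: U2 ← U1 → U4 → U5 ← U3
  U4 is a chain here and U4 is conditioned on, so the path is blocked at U4.
Path 5: U2 ← U1 → U4 ← U3
  U1 is a fork and U1 is not conditioned on; U4 is a collider and U4 is conditioned on, which opens it — no node blocks this path, so it is active.
Path 6: U2 ← U1 → U4 → U6 ← U5 ← U3
  U4 is a chain here and U4 is conditioned on, so the path is blocked at U4.
Since the path U2 → U4 ← U3 is active, U2 and U3 are not d-separated given {U4, U7}.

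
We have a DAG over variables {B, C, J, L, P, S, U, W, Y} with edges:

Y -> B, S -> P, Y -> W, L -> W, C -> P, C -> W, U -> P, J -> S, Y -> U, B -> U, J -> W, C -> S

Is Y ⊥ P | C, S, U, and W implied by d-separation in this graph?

Yes

We examine all 6 paths between Y and P:
Path 1: Y → B → U → P
  U is a chain here and U is conditioned on, so the path is blocked at U.
Path 2: Y → U → P
  U is a chain here and U is conditioned on, so the path is blocked at U.
Path 3: Y → W ← C → S → P
  C is a fork here and C is conditioned on, so the path is blocked at C.
Path 4: Y → W ← C → P
  C is a fork here and C is conditioned on, so the path is blocked at C.
Path 5: Y → W ← J → S ← C → P
  C is a fork here and C is conditioned on, so the path is blocked at C.
Path 6: Y → W ← J → S → P
  S is a chain here and S is conditioned on, so the path is blocked at S.
All paths are blocked; Y ⊥ P | {C, S, U, W} holds.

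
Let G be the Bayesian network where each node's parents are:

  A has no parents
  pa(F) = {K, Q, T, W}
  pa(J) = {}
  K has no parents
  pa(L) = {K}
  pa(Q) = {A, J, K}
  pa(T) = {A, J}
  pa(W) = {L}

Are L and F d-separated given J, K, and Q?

We examine all 5 paths between L and F:
Path 1: L → W → F
  W is a chain and W is not conditioned on — no node blocks this path, so it is active.
Path 2: L ← K → Q ← A → T → F
  K is a fork here and K is conditioned on, so the path is blocked at K.
Path 3: L ← K → Q → F
  K is a fork here and K is conditioned on, so the path is blocked at K.
Path 4: L ← K → Q ← J → T → F
  K is a fork here and K is conditioned on, so the path is blocked at K.
Path 5: L ← K → F
  K is a fork here and K is conditioned on, so the path is blocked at K.
Since the path L → W → F is active, L and F are not d-separated given {J, K, Q}.

No — L and F are not d-separated given {J, K, Q}.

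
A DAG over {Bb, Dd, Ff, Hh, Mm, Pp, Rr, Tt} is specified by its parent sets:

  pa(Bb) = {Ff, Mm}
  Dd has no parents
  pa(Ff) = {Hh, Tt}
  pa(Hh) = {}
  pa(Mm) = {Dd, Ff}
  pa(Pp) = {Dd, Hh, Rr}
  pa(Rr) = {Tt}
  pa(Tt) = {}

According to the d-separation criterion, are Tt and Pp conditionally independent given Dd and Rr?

Enumerating the 4 paths from Tt to Pp and testing each for blocking by {Dd, Rr}:
Path 1: Tt → Rr → Pp
  Rr is a chain here and Rr is conditioned on, so the path is blocked at Rr.
Path 2: Tt → Ff ← Hh → Pp
  Ff is a collider here and neither Ff nor any of its descendants is conditioned on, so the collider stays closed — the path is blocked at Ff.
Path 3: Tt → Ff → Mm ← Dd → Pp
  Mm is a collider here and neither Mm nor any of its descendants is conditioned on, so the collider stays closed — the path is blocked at Mm.
Path 4: Tt → Ff → Bb ← Mm ← Dd → Pp
  Bb is a collider here and neither Bb nor any of its descendants is conditioned on, so the collider stays closed — the path is blocked at Bb.
Every path is blocked, so Tt and Pp are d-separated given {Dd, Rr}.

Yes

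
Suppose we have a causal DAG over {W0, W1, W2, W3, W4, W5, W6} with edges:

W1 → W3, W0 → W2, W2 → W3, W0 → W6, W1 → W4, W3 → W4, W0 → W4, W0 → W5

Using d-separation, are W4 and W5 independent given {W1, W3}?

No

There are 3 undirected paths between W4 and W5; checking each against the conditioning set {W1, W3}:
  1. W4 ← W3 ← W2 ← W0 → W5 — W3:chain[blocks]; W2:chain[open]; W0:fork[open] ⇒ blocked
  2. W4 ← W1 → W3 ← W2 ← W0 → W5 — W1:fork[blocks]; W3:collider[open]; W2:chain[open]; W0:fork[open] ⇒ blocked
  3. W4 ← W0 → W5 — W0:fork[open] ⇒ active
Since the path W4 ← W0 → W5 is active, W4 and W5 are not d-separated given {W1, W3}.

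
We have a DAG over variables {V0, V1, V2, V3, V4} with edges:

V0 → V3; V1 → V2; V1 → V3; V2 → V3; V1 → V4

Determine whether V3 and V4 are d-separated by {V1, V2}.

Yes

We examine all 2 paths between V3 and V4:
Path 1: V3 ← V1 → V4
  V1 is a fork here and V1 is conditioned on, so the path is blocked at V1.
Path 2: V3 ← V2 ← V1 → V4
  V2 is a chain here and V2 is conditioned on, so the path is blocked at V2.
Since every path is blocked, d-separation holds.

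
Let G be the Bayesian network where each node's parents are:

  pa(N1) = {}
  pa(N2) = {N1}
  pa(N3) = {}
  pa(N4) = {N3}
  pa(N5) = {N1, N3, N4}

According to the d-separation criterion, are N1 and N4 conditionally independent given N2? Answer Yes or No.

Yes

Enumerating the 2 paths from N1 to N4 and testing each for blocking by {N2}:
Path 1: N1 → N5 ← N3 → N4
  N5 is a collider here and neither N5 nor any of its descendants is conditioned on, so the collider stays closed — the path is blocked at N5.
Path 2: N1 → N5 ← N4
  N5 is a collider here and neither N5 nor any of its descendants is conditioned on, so the collider stays closed — the path is blocked at N5.
Since every path is blocked, d-separation holds.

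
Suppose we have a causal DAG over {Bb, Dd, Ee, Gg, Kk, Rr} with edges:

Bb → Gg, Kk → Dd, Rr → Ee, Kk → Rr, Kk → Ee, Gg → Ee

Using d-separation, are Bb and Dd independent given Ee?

2 paths connect Bb and Dd; each must be blocked for d-separation to hold:
  1. Bb → Gg → Ee ← Kk → Dd — Gg:chain[open]; Ee:collider[open]; Kk:fork[open] ⇒ active
  2. Bb → Gg → Ee ← Rr ← Kk → Dd — Gg:chain[open]; Ee:collider[open]; Rr:chain[open]; Kk:fork[open] ⇒ active
Since the path Bb → Gg → Ee ← Kk → Dd is active, Bb and Dd are not d-separated given {Ee}.

No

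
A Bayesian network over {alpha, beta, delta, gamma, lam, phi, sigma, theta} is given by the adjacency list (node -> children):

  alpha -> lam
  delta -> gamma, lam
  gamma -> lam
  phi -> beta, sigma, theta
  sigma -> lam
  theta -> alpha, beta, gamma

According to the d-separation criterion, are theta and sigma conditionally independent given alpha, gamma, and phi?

5 paths connect theta and sigma; each must be blocked for d-separation to hold:
  1. theta → gamma → lam ← sigma — gamma:chain[blocks]; lam:collider[blocks] ⇒ blocked
  2. theta → gamma ← delta → lam ← sigma — gamma:collider[open]; delta:fork[open]; lam:collider[blocks] ⇒ blocked
  3. theta → alpha → lam ← sigma — alpha:chain[blocks]; lam:collider[blocks] ⇒ blocked
  4. theta → beta ← phi → sigma — beta:collider[blocks]; phi:fork[blocks] ⇒ blocked
  5. theta ← phi → sigma — phi:fork[blocks] ⇒ blocked
All paths are blocked; theta ⊥ sigma | {alpha, gamma, phi} holds.

Yes — theta and sigma are d-separated given {alpha, gamma, phi}.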